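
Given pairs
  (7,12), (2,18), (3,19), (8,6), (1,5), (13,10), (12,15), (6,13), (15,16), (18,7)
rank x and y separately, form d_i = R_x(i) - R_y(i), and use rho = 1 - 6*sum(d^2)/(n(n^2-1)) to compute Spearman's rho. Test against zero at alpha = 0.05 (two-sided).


Step 1: Rank x and y separately (midranks; no ties here).
rank(x): 7->5, 2->2, 3->3, 8->6, 1->1, 13->8, 12->7, 6->4, 15->9, 18->10
rank(y): 12->5, 18->9, 19->10, 6->2, 5->1, 10->4, 15->7, 13->6, 16->8, 7->3
Step 2: d_i = R_x(i) - R_y(i); compute d_i^2.
  (5-5)^2=0, (2-9)^2=49, (3-10)^2=49, (6-2)^2=16, (1-1)^2=0, (8-4)^2=16, (7-7)^2=0, (4-6)^2=4, (9-8)^2=1, (10-3)^2=49
sum(d^2) = 184.
Step 3: rho = 1 - 6*184 / (10*(10^2 - 1)) = 1 - 1104/990 = -0.115152.
Step 4: Under H0, t = rho * sqrt((n-2)/(1-rho^2)) = -0.3279 ~ t(8).
Step 5: Two-sided p-value from the t-distribution with 8 df = 0.751420.
Step 6: alpha = 0.05. fail to reject H0.

rho = -0.1152, p = 0.751420, fail to reject H0 at alpha = 0.05.


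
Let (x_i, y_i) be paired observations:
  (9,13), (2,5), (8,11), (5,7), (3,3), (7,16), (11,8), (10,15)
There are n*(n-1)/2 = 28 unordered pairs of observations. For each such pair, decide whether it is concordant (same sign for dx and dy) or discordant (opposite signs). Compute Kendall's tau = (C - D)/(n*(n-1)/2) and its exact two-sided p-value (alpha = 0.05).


Step 1: Enumerate the 28 unordered pairs (i,j) with i<j and classify each by sign(x_j-x_i) * sign(y_j-y_i).
  (1,2):dx=-7,dy=-8->C; (1,3):dx=-1,dy=-2->C; (1,4):dx=-4,dy=-6->C; (1,5):dx=-6,dy=-10->C
  (1,6):dx=-2,dy=+3->D; (1,7):dx=+2,dy=-5->D; (1,8):dx=+1,dy=+2->C; (2,3):dx=+6,dy=+6->C
  (2,4):dx=+3,dy=+2->C; (2,5):dx=+1,dy=-2->D; (2,6):dx=+5,dy=+11->C; (2,7):dx=+9,dy=+3->C
  (2,8):dx=+8,dy=+10->C; (3,4):dx=-3,dy=-4->C; (3,5):dx=-5,dy=-8->C; (3,6):dx=-1,dy=+5->D
  (3,7):dx=+3,dy=-3->D; (3,8):dx=+2,dy=+4->C; (4,5):dx=-2,dy=-4->C; (4,6):dx=+2,dy=+9->C
  (4,7):dx=+6,dy=+1->C; (4,8):dx=+5,dy=+8->C; (5,6):dx=+4,dy=+13->C; (5,7):dx=+8,dy=+5->C
  (5,8):dx=+7,dy=+12->C; (6,7):dx=+4,dy=-8->D; (6,8):dx=+3,dy=-1->D; (7,8):dx=-1,dy=+7->D
Step 2: C = 20, D = 8, total pairs = 28.
Step 3: tau = (C - D)/(n(n-1)/2) = (20 - 8)/28 = 0.428571.
Step 4: Exact two-sided p-value (enumerate n! = 40320 permutations of y under H0): p = 0.178869.
Step 5: alpha = 0.05. fail to reject H0.

tau_b = 0.4286 (C=20, D=8), p = 0.178869, fail to reject H0.


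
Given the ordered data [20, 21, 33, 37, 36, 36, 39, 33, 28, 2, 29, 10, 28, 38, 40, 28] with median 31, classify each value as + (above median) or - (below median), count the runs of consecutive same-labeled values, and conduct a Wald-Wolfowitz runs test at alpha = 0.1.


Step 1: Compute median = 31; label A = above, B = below.
Labels in order: BBAAAAAABBBBBAAB  (n_A = 8, n_B = 8)
Step 2: Count runs R = 5.
Step 3: Under H0 (random ordering), E[R] = 2*n_A*n_B/(n_A+n_B) + 1 = 2*8*8/16 + 1 = 9.0000.
        Var[R] = 2*n_A*n_B*(2*n_A*n_B - n_A - n_B) / ((n_A+n_B)^2 * (n_A+n_B-1)) = 14336/3840 = 3.7333.
        SD[R] = 1.9322.
Step 4: Continuity-corrected z = (R + 0.5 - E[R]) / SD[R] = (5 + 0.5 - 9.0000) / 1.9322 = -1.8114.
Step 5: Two-sided p-value via normal approximation = 2*(1 - Phi(|z|)) = 0.070076.
Step 6: alpha = 0.1. reject H0.

R = 5, z = -1.8114, p = 0.070076, reject H0.


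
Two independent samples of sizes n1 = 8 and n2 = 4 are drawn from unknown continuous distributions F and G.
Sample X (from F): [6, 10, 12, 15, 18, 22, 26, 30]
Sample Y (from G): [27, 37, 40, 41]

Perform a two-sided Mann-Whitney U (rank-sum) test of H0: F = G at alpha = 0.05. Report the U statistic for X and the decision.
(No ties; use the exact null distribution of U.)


Step 1: Combine and sort all 12 observations; assign midranks.
sorted (value, group): (6,X), (10,X), (12,X), (15,X), (18,X), (22,X), (26,X), (27,Y), (30,X), (37,Y), (40,Y), (41,Y)
ranks: 6->1, 10->2, 12->3, 15->4, 18->5, 22->6, 26->7, 27->8, 30->9, 37->10, 40->11, 41->12
Step 2: Rank sum for X: R1 = 1 + 2 + 3 + 4 + 5 + 6 + 7 + 9 = 37.
Step 3: U_X = R1 - n1(n1+1)/2 = 37 - 8*9/2 = 37 - 36 = 1.
       U_Y = n1*n2 - U_X = 32 - 1 = 31.
Step 4: No ties, so the exact null distribution of U (based on enumerating the C(12,8) = 495 equally likely rank assignments) gives the two-sided p-value.
Step 5: p-value = 0.008081; compare to alpha = 0.05. reject H0.

U_X = 1, p = 0.008081, reject H0 at alpha = 0.05.


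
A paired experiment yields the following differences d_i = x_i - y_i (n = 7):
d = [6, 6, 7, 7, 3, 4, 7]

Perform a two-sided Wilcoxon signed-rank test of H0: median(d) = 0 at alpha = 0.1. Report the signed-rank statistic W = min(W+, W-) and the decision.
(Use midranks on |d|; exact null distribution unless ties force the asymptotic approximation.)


Step 1: Drop any zero differences (none here) and take |d_i|.
|d| = [6, 6, 7, 7, 3, 4, 7]
Step 2: Midrank |d_i| (ties get averaged ranks).
ranks: |6|->3.5, |6|->3.5, |7|->6, |7|->6, |3|->1, |4|->2, |7|->6
Step 3: Attach original signs; sum ranks with positive sign and with negative sign.
W+ = 3.5 + 3.5 + 6 + 6 + 1 + 2 + 6 = 28
W- = 0 = 0
(Check: W+ + W- = 28 should equal n(n+1)/2 = 28.)
Step 4: Test statistic W = min(W+, W-) = 0.
Step 5: Ties in |d|, so use the tie-corrected normal approximation.
        E[W] = n(n+1)/4 = 7*8/4 = 14.
        Tie groups: |d|=6 (t=2), |d|=7 (t=3); sum(t^3 - t) = 30.
        Var[W] = n(n+1)(2n+1)/24 - sum(t^3-t)/48 = 840/24 - 30/48 = 34.375.
        z = (W - E[W]) / sqrt(Var[W]) = (0 - 14) / 5.8630 = -2.3878.
        Two-sided p = 2*Phi(z) = 0.016947.
Step 6: alpha = 0.1. reject H0.

W+ = 28, W- = 0, W = min = 0, p = 0.016947, reject H0.


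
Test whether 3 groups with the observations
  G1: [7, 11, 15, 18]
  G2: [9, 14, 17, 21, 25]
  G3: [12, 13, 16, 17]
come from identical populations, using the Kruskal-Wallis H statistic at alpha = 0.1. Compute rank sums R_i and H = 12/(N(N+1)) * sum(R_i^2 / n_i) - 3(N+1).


Step 1: Combine all N = 13 observations and assign midranks.
sorted (value, group, rank): (7,G1,1), (9,G2,2), (11,G1,3), (12,G3,4), (13,G3,5), (14,G2,6), (15,G1,7), (16,G3,8), (17,G2,9.5), (17,G3,9.5), (18,G1,11), (21,G2,12), (25,G2,13)
Step 2: Sum ranks within each group.
R_1 = 22 (n_1 = 4)
R_2 = 42.5 (n_2 = 5)
R_3 = 26.5 (n_3 = 4)
Step 3: H = 12/(N(N+1)) * sum(R_i^2/n_i) - 3(N+1)
     = 12/(13*14) * (22^2/4 + 42.5^2/5 + 26.5^2/4) - 3*14
     = 0.065934 * 657.812 - 42
     = 1.372253.
Step 4: Ties present; correction factor C = 1 - 6/(13^3 - 13) = 0.997253. Corrected H = 1.372253 / 0.997253 = 1.376033.
Step 5: Under H0, H ~ chi^2(2); p-value = 0.502572.
Step 6: alpha = 0.1. fail to reject H0.

H = 1.3760, df = 2, p = 0.502572, fail to reject H0.


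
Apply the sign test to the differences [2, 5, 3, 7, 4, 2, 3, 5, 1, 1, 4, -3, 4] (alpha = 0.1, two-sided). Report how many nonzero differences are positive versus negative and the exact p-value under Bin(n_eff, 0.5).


Step 1: Discard zero differences. Original n = 13; n_eff = number of nonzero differences = 13.
Nonzero differences (with sign): +2, +5, +3, +7, +4, +2, +3, +5, +1, +1, +4, -3, +4
Step 2: Count signs: positive = 12, negative = 1.
Step 3: Under H0: P(positive) = 0.5, so the number of positives S ~ Bin(13, 0.5).
Step 4: Two-sided exact p-value = sum of Bin(13,0.5) probabilities at or below the observed probability = 0.003418.
Step 5: alpha = 0.1. reject H0.

n_eff = 13, pos = 12, neg = 1, p = 0.003418, reject H0.


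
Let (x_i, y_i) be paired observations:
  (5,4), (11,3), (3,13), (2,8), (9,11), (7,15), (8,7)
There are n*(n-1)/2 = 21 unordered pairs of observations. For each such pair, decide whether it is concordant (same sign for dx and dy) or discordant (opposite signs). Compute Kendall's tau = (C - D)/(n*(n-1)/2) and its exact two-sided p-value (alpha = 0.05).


Step 1: Enumerate the 21 unordered pairs (i,j) with i<j and classify each by sign(x_j-x_i) * sign(y_j-y_i).
  (1,2):dx=+6,dy=-1->D; (1,3):dx=-2,dy=+9->D; (1,4):dx=-3,dy=+4->D; (1,5):dx=+4,dy=+7->C
  (1,6):dx=+2,dy=+11->C; (1,7):dx=+3,dy=+3->C; (2,3):dx=-8,dy=+10->D; (2,4):dx=-9,dy=+5->D
  (2,5):dx=-2,dy=+8->D; (2,6):dx=-4,dy=+12->D; (2,7):dx=-3,dy=+4->D; (3,4):dx=-1,dy=-5->C
  (3,5):dx=+6,dy=-2->D; (3,6):dx=+4,dy=+2->C; (3,7):dx=+5,dy=-6->D; (4,5):dx=+7,dy=+3->C
  (4,6):dx=+5,dy=+7->C; (4,7):dx=+6,dy=-1->D; (5,6):dx=-2,dy=+4->D; (5,7):dx=-1,dy=-4->C
  (6,7):dx=+1,dy=-8->D
Step 2: C = 8, D = 13, total pairs = 21.
Step 3: tau = (C - D)/(n(n-1)/2) = (8 - 13)/21 = -0.238095.
Step 4: Exact two-sided p-value (enumerate n! = 5040 permutations of y under H0): p = 0.561905.
Step 5: alpha = 0.05. fail to reject H0.

tau_b = -0.2381 (C=8, D=13), p = 0.561905, fail to reject H0.


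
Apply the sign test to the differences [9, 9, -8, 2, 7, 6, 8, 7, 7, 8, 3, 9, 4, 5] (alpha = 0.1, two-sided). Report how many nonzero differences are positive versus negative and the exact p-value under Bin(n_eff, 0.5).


Step 1: Discard zero differences. Original n = 14; n_eff = number of nonzero differences = 14.
Nonzero differences (with sign): +9, +9, -8, +2, +7, +6, +8, +7, +7, +8, +3, +9, +4, +5
Step 2: Count signs: positive = 13, negative = 1.
Step 3: Under H0: P(positive) = 0.5, so the number of positives S ~ Bin(14, 0.5).
Step 4: Two-sided exact p-value = sum of Bin(14,0.5) probabilities at or below the observed probability = 0.001831.
Step 5: alpha = 0.1. reject H0.

n_eff = 14, pos = 13, neg = 1, p = 0.001831, reject H0.


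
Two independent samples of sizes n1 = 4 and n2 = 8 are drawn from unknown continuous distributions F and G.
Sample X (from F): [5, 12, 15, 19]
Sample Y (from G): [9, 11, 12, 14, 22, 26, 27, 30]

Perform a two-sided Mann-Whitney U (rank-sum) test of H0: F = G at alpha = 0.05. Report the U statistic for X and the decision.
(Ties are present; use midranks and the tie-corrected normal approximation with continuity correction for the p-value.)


Step 1: Combine and sort all 12 observations; assign midranks.
sorted (value, group): (5,X), (9,Y), (11,Y), (12,X), (12,Y), (14,Y), (15,X), (19,X), (22,Y), (26,Y), (27,Y), (30,Y)
ranks: 5->1, 9->2, 11->3, 12->4.5, 12->4.5, 14->6, 15->7, 19->8, 22->9, 26->10, 27->11, 30->12
Step 2: Rank sum for X: R1 = 1 + 4.5 + 7 + 8 = 20.5.
Step 3: U_X = R1 - n1(n1+1)/2 = 20.5 - 4*5/2 = 20.5 - 10 = 10.5.
       U_Y = n1*n2 - U_X = 32 - 10.5 = 21.5.
Step 4: Ties are present, so use the tie-corrected normal approximation (with continuity correction) for the p-value.
Step 5: p-value = 0.394938; compare to alpha = 0.05. fail to reject H0.

U_X = 10.5, p = 0.394938, fail to reject H0 at alpha = 0.05.


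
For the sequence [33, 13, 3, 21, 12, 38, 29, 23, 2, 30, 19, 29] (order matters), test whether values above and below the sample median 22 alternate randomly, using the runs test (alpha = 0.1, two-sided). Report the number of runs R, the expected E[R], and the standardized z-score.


Step 1: Compute median = 22; label A = above, B = below.
Labels in order: ABBBBAAABABA  (n_A = 6, n_B = 6)
Step 2: Count runs R = 7.
Step 3: Under H0 (random ordering), E[R] = 2*n_A*n_B/(n_A+n_B) + 1 = 2*6*6/12 + 1 = 7.0000.
        Var[R] = 2*n_A*n_B*(2*n_A*n_B - n_A - n_B) / ((n_A+n_B)^2 * (n_A+n_B-1)) = 4320/1584 = 2.7273.
        SD[R] = 1.6514.
Step 4: R = E[R], so z = 0 with no continuity correction.
Step 5: Two-sided p-value via normal approximation = 2*(1 - Phi(|z|)) = 1.000000.
Step 6: alpha = 0.1. fail to reject H0.

R = 7, z = 0.0000, p = 1.000000, fail to reject H0.


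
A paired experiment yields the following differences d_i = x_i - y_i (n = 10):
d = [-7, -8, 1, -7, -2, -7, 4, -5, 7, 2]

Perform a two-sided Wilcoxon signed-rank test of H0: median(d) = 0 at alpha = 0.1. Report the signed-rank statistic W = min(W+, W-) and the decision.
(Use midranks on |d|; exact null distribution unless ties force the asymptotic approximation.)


Step 1: Drop any zero differences (none here) and take |d_i|.
|d| = [7, 8, 1, 7, 2, 7, 4, 5, 7, 2]
Step 2: Midrank |d_i| (ties get averaged ranks).
ranks: |7|->7.5, |8|->10, |1|->1, |7|->7.5, |2|->2.5, |7|->7.5, |4|->4, |5|->5, |7|->7.5, |2|->2.5
Step 3: Attach original signs; sum ranks with positive sign and with negative sign.
W+ = 1 + 4 + 7.5 + 2.5 = 15
W- = 7.5 + 10 + 7.5 + 2.5 + 7.5 + 5 = 40
(Check: W+ + W- = 55 should equal n(n+1)/2 = 55.)
Step 4: Test statistic W = min(W+, W-) = 15.
Step 5: Ties in |d|, so use the tie-corrected normal approximation.
        E[W] = n(n+1)/4 = 10*11/4 = 27.5.
        Tie groups: |d|=2 (t=2), |d|=7 (t=4); sum(t^3 - t) = 66.
        Var[W] = n(n+1)(2n+1)/24 - sum(t^3-t)/48 = 2310/24 - 66/48 = 94.875.
        z = (W - E[W]) / sqrt(Var[W]) = (15 - 27.5) / 9.7404 = -1.2833.
        Two-sided p = 2*Phi(z) = 0.199381.
Step 6: alpha = 0.1. fail to reject H0.

W+ = 15, W- = 40, W = min = 15, p = 0.199381, fail to reject H0.


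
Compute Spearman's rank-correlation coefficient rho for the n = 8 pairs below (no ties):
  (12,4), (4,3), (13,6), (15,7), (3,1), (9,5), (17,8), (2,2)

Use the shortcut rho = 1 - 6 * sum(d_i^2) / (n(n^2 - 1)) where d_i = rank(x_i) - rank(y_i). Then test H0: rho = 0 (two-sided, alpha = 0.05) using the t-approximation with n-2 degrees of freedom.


Step 1: Rank x and y separately (midranks; no ties here).
rank(x): 12->5, 4->3, 13->6, 15->7, 3->2, 9->4, 17->8, 2->1
rank(y): 4->4, 3->3, 6->6, 7->7, 1->1, 5->5, 8->8, 2->2
Step 2: d_i = R_x(i) - R_y(i); compute d_i^2.
  (5-4)^2=1, (3-3)^2=0, (6-6)^2=0, (7-7)^2=0, (2-1)^2=1, (4-5)^2=1, (8-8)^2=0, (1-2)^2=1
sum(d^2) = 4.
Step 3: rho = 1 - 6*4 / (8*(8^2 - 1)) = 1 - 24/504 = 0.952381.
Step 4: Under H0, t = rho * sqrt((n-2)/(1-rho^2)) = 7.6509 ~ t(6).
Step 5: Two-sided p-value from the t-distribution with 6 df = 0.000260.
Step 6: alpha = 0.05. reject H0.

rho = 0.9524, p = 0.000260, reject H0 at alpha = 0.05.


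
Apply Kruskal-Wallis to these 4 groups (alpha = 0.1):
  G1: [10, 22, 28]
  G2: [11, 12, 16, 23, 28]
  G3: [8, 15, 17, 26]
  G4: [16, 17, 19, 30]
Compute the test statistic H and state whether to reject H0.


Step 1: Combine all N = 16 observations and assign midranks.
sorted (value, group, rank): (8,G3,1), (10,G1,2), (11,G2,3), (12,G2,4), (15,G3,5), (16,G2,6.5), (16,G4,6.5), (17,G3,8.5), (17,G4,8.5), (19,G4,10), (22,G1,11), (23,G2,12), (26,G3,13), (28,G1,14.5), (28,G2,14.5), (30,G4,16)
Step 2: Sum ranks within each group.
R_1 = 27.5 (n_1 = 3)
R_2 = 40 (n_2 = 5)
R_3 = 27.5 (n_3 = 4)
R_4 = 41 (n_4 = 4)
Step 3: H = 12/(N(N+1)) * sum(R_i^2/n_i) - 3(N+1)
     = 12/(16*17) * (27.5^2/3 + 40^2/5 + 27.5^2/4 + 41^2/4) - 3*17
     = 0.044118 * 1181.4 - 51
     = 1.120404.
Step 4: Ties present; correction factor C = 1 - 18/(16^3 - 16) = 0.995588. Corrected H = 1.120404 / 0.995588 = 1.125369.
Step 5: Under H0, H ~ chi^2(3); p-value = 0.770954.
Step 6: alpha = 0.1. fail to reject H0.

H = 1.1254, df = 3, p = 0.770954, fail to reject H0.


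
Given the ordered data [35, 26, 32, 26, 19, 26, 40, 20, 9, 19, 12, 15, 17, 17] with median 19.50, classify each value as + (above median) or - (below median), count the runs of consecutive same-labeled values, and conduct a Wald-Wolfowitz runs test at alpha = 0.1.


Step 1: Compute median = 19.50; label A = above, B = below.
Labels in order: AAAABAAABBBBBB  (n_A = 7, n_B = 7)
Step 2: Count runs R = 4.
Step 3: Under H0 (random ordering), E[R] = 2*n_A*n_B/(n_A+n_B) + 1 = 2*7*7/14 + 1 = 8.0000.
        Var[R] = 2*n_A*n_B*(2*n_A*n_B - n_A - n_B) / ((n_A+n_B)^2 * (n_A+n_B-1)) = 8232/2548 = 3.2308.
        SD[R] = 1.7974.
Step 4: Continuity-corrected z = (R + 0.5 - E[R]) / SD[R] = (4 + 0.5 - 8.0000) / 1.7974 = -1.9472.
Step 5: Two-sided p-value via normal approximation = 2*(1 - Phi(|z|)) = 0.051508.
Step 6: alpha = 0.1. reject H0.

R = 4, z = -1.9472, p = 0.051508, reject H0.


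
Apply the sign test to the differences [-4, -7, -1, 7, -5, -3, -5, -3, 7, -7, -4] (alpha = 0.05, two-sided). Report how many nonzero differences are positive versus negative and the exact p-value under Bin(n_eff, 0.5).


Step 1: Discard zero differences. Original n = 11; n_eff = number of nonzero differences = 11.
Nonzero differences (with sign): -4, -7, -1, +7, -5, -3, -5, -3, +7, -7, -4
Step 2: Count signs: positive = 2, negative = 9.
Step 3: Under H0: P(positive) = 0.5, so the number of positives S ~ Bin(11, 0.5).
Step 4: Two-sided exact p-value = sum of Bin(11,0.5) probabilities at or below the observed probability = 0.065430.
Step 5: alpha = 0.05. fail to reject H0.

n_eff = 11, pos = 2, neg = 9, p = 0.065430, fail to reject H0.


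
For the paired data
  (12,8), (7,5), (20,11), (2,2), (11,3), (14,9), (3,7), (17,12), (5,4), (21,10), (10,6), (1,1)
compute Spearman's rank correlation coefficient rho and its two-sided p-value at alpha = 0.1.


Step 1: Rank x and y separately (midranks; no ties here).
rank(x): 12->8, 7->5, 20->11, 2->2, 11->7, 14->9, 3->3, 17->10, 5->4, 21->12, 10->6, 1->1
rank(y): 8->8, 5->5, 11->11, 2->2, 3->3, 9->9, 7->7, 12->12, 4->4, 10->10, 6->6, 1->1
Step 2: d_i = R_x(i) - R_y(i); compute d_i^2.
  (8-8)^2=0, (5-5)^2=0, (11-11)^2=0, (2-2)^2=0, (7-3)^2=16, (9-9)^2=0, (3-7)^2=16, (10-12)^2=4, (4-4)^2=0, (12-10)^2=4, (6-6)^2=0, (1-1)^2=0
sum(d^2) = 40.
Step 3: rho = 1 - 6*40 / (12*(12^2 - 1)) = 1 - 240/1716 = 0.860140.
Step 4: Under H0, t = rho * sqrt((n-2)/(1-rho^2)) = 5.3327 ~ t(10).
Step 5: Two-sided p-value from the t-distribution with 10 df = 0.000332.
Step 6: alpha = 0.1. reject H0.

rho = 0.8601, p = 0.000332, reject H0 at alpha = 0.1.


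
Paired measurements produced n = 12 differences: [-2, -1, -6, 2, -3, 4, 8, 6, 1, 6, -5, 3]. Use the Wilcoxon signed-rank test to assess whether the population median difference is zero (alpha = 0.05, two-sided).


Step 1: Drop any zero differences (none here) and take |d_i|.
|d| = [2, 1, 6, 2, 3, 4, 8, 6, 1, 6, 5, 3]
Step 2: Midrank |d_i| (ties get averaged ranks).
ranks: |2|->3.5, |1|->1.5, |6|->10, |2|->3.5, |3|->5.5, |4|->7, |8|->12, |6|->10, |1|->1.5, |6|->10, |5|->8, |3|->5.5
Step 3: Attach original signs; sum ranks with positive sign and with negative sign.
W+ = 3.5 + 7 + 12 + 10 + 1.5 + 10 + 5.5 = 49.5
W- = 3.5 + 1.5 + 10 + 5.5 + 8 = 28.5
(Check: W+ + W- = 78 should equal n(n+1)/2 = 78.)
Step 4: Test statistic W = min(W+, W-) = 28.5.
Step 5: Ties in |d|, so use the tie-corrected normal approximation.
        E[W] = n(n+1)/4 = 12*13/4 = 39.
        Tie groups: |d|=1 (t=2), |d|=2 (t=2), |d|=3 (t=2), |d|=6 (t=3); sum(t^3 - t) = 42.
        Var[W] = n(n+1)(2n+1)/24 - sum(t^3-t)/48 = 3900/24 - 42/48 = 161.625.
        z = (W - E[W]) / sqrt(Var[W]) = (28.5 - 39) / 12.7132 = -0.8259.
        Two-sided p = 2*Phi(z) = 0.408853.
Step 6: alpha = 0.05. fail to reject H0.

W+ = 49.5, W- = 28.5, W = min = 28.5, p = 0.408853, fail to reject H0.


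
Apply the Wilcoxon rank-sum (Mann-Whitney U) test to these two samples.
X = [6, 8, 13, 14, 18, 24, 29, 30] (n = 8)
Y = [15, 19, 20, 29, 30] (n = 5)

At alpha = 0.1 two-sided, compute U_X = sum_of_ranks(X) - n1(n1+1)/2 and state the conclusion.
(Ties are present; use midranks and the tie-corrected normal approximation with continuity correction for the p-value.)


Step 1: Combine and sort all 13 observations; assign midranks.
sorted (value, group): (6,X), (8,X), (13,X), (14,X), (15,Y), (18,X), (19,Y), (20,Y), (24,X), (29,X), (29,Y), (30,X), (30,Y)
ranks: 6->1, 8->2, 13->3, 14->4, 15->5, 18->6, 19->7, 20->8, 24->9, 29->10.5, 29->10.5, 30->12.5, 30->12.5
Step 2: Rank sum for X: R1 = 1 + 2 + 3 + 4 + 6 + 9 + 10.5 + 12.5 = 48.
Step 3: U_X = R1 - n1(n1+1)/2 = 48 - 8*9/2 = 48 - 36 = 12.
       U_Y = n1*n2 - U_X = 40 - 12 = 28.
Step 4: Ties are present, so use the tie-corrected normal approximation (with continuity correction) for the p-value.
Step 5: p-value = 0.270933; compare to alpha = 0.1. fail to reject H0.

U_X = 12, p = 0.270933, fail to reject H0 at alpha = 0.1.


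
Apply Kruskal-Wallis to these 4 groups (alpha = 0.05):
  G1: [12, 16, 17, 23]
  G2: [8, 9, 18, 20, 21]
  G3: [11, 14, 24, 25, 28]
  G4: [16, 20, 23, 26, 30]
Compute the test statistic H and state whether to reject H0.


Step 1: Combine all N = 19 observations and assign midranks.
sorted (value, group, rank): (8,G2,1), (9,G2,2), (11,G3,3), (12,G1,4), (14,G3,5), (16,G1,6.5), (16,G4,6.5), (17,G1,8), (18,G2,9), (20,G2,10.5), (20,G4,10.5), (21,G2,12), (23,G1,13.5), (23,G4,13.5), (24,G3,15), (25,G3,16), (26,G4,17), (28,G3,18), (30,G4,19)
Step 2: Sum ranks within each group.
R_1 = 32 (n_1 = 4)
R_2 = 34.5 (n_2 = 5)
R_3 = 57 (n_3 = 5)
R_4 = 66.5 (n_4 = 5)
Step 3: H = 12/(N(N+1)) * sum(R_i^2/n_i) - 3(N+1)
     = 12/(19*20) * (32^2/4 + 34.5^2/5 + 57^2/5 + 66.5^2/5) - 3*20
     = 0.031579 * 2028.3 - 60
     = 4.051579.
Step 4: Ties present; correction factor C = 1 - 18/(19^3 - 19) = 0.997368. Corrected H = 4.051579 / 0.997368 = 4.062269.
Step 5: Under H0, H ~ chi^2(3); p-value = 0.254818.
Step 6: alpha = 0.05. fail to reject H0.

H = 4.0623, df = 3, p = 0.254818, fail to reject H0.


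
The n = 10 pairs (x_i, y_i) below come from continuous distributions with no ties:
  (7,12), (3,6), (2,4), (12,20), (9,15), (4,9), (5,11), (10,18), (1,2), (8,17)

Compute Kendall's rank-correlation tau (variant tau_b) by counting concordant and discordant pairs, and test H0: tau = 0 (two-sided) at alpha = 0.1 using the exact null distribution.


Step 1: Enumerate the 45 unordered pairs (i,j) with i<j and classify each by sign(x_j-x_i) * sign(y_j-y_i).
  (1,2):dx=-4,dy=-6->C; (1,3):dx=-5,dy=-8->C; (1,4):dx=+5,dy=+8->C; (1,5):dx=+2,dy=+3->C
  (1,6):dx=-3,dy=-3->C; (1,7):dx=-2,dy=-1->C; (1,8):dx=+3,dy=+6->C; (1,9):dx=-6,dy=-10->C
  (1,10):dx=+1,dy=+5->C; (2,3):dx=-1,dy=-2->C; (2,4):dx=+9,dy=+14->C; (2,5):dx=+6,dy=+9->C
  (2,6):dx=+1,dy=+3->C; (2,7):dx=+2,dy=+5->C; (2,8):dx=+7,dy=+12->C; (2,9):dx=-2,dy=-4->C
  (2,10):dx=+5,dy=+11->C; (3,4):dx=+10,dy=+16->C; (3,5):dx=+7,dy=+11->C; (3,6):dx=+2,dy=+5->C
  (3,7):dx=+3,dy=+7->C; (3,8):dx=+8,dy=+14->C; (3,9):dx=-1,dy=-2->C; (3,10):dx=+6,dy=+13->C
  (4,5):dx=-3,dy=-5->C; (4,6):dx=-8,dy=-11->C; (4,7):dx=-7,dy=-9->C; (4,8):dx=-2,dy=-2->C
  (4,9):dx=-11,dy=-18->C; (4,10):dx=-4,dy=-3->C; (5,6):dx=-5,dy=-6->C; (5,7):dx=-4,dy=-4->C
  (5,8):dx=+1,dy=+3->C; (5,9):dx=-8,dy=-13->C; (5,10):dx=-1,dy=+2->D; (6,7):dx=+1,dy=+2->C
  (6,8):dx=+6,dy=+9->C; (6,9):dx=-3,dy=-7->C; (6,10):dx=+4,dy=+8->C; (7,8):dx=+5,dy=+7->C
  (7,9):dx=-4,dy=-9->C; (7,10):dx=+3,dy=+6->C; (8,9):dx=-9,dy=-16->C; (8,10):dx=-2,dy=-1->C
  (9,10):dx=+7,dy=+15->C
Step 2: C = 44, D = 1, total pairs = 45.
Step 3: tau = (C - D)/(n(n-1)/2) = (44 - 1)/45 = 0.955556.
Step 4: Exact two-sided p-value (enumerate n! = 3628800 permutations of y under H0): p = 0.000006.
Step 5: alpha = 0.1. reject H0.

tau_b = 0.9556 (C=44, D=1), p = 0.000006, reject H0.


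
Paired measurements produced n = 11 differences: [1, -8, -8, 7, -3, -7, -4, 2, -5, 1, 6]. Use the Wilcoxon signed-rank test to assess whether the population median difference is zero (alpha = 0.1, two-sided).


Step 1: Drop any zero differences (none here) and take |d_i|.
|d| = [1, 8, 8, 7, 3, 7, 4, 2, 5, 1, 6]
Step 2: Midrank |d_i| (ties get averaged ranks).
ranks: |1|->1.5, |8|->10.5, |8|->10.5, |7|->8.5, |3|->4, |7|->8.5, |4|->5, |2|->3, |5|->6, |1|->1.5, |6|->7
Step 3: Attach original signs; sum ranks with positive sign and with negative sign.
W+ = 1.5 + 8.5 + 3 + 1.5 + 7 = 21.5
W- = 10.5 + 10.5 + 4 + 8.5 + 5 + 6 = 44.5
(Check: W+ + W- = 66 should equal n(n+1)/2 = 66.)
Step 4: Test statistic W = min(W+, W-) = 21.5.
Step 5: Ties in |d|, so use the tie-corrected normal approximation.
        E[W] = n(n+1)/4 = 11*12/4 = 33.
        Tie groups: |d|=1 (t=2), |d|=7 (t=2), |d|=8 (t=2); sum(t^3 - t) = 18.
        Var[W] = n(n+1)(2n+1)/24 - sum(t^3-t)/48 = 3036/24 - 18/48 = 126.125.
        z = (W - E[W]) / sqrt(Var[W]) = (21.5 - 33) / 11.2305 = -1.0240.
        Two-sided p = 2*Phi(z) = 0.305838.
Step 6: alpha = 0.1. fail to reject H0.

W+ = 21.5, W- = 44.5, W = min = 21.5, p = 0.305838, fail to reject H0.


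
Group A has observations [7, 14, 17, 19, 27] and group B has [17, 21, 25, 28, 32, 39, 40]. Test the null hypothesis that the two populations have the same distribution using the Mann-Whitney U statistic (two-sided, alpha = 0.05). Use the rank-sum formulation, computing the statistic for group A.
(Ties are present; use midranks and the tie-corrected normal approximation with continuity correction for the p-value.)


Step 1: Combine and sort all 12 observations; assign midranks.
sorted (value, group): (7,X), (14,X), (17,X), (17,Y), (19,X), (21,Y), (25,Y), (27,X), (28,Y), (32,Y), (39,Y), (40,Y)
ranks: 7->1, 14->2, 17->3.5, 17->3.5, 19->5, 21->6, 25->7, 27->8, 28->9, 32->10, 39->11, 40->12
Step 2: Rank sum for X: R1 = 1 + 2 + 3.5 + 5 + 8 = 19.5.
Step 3: U_X = R1 - n1(n1+1)/2 = 19.5 - 5*6/2 = 19.5 - 15 = 4.5.
       U_Y = n1*n2 - U_X = 35 - 4.5 = 30.5.
Step 4: Ties are present, so use the tie-corrected normal approximation (with continuity correction) for the p-value.
Step 5: p-value = 0.041997; compare to alpha = 0.05. reject H0.

U_X = 4.5, p = 0.041997, reject H0 at alpha = 0.05.


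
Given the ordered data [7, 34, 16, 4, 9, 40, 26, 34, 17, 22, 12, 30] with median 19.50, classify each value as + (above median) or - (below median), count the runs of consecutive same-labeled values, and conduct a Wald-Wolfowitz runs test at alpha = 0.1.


Step 1: Compute median = 19.50; label A = above, B = below.
Labels in order: BABBBAAABABA  (n_A = 6, n_B = 6)
Step 2: Count runs R = 8.
Step 3: Under H0 (random ordering), E[R] = 2*n_A*n_B/(n_A+n_B) + 1 = 2*6*6/12 + 1 = 7.0000.
        Var[R] = 2*n_A*n_B*(2*n_A*n_B - n_A - n_B) / ((n_A+n_B)^2 * (n_A+n_B-1)) = 4320/1584 = 2.7273.
        SD[R] = 1.6514.
Step 4: Continuity-corrected z = (R - 0.5 - E[R]) / SD[R] = (8 - 0.5 - 7.0000) / 1.6514 = 0.3028.
Step 5: Two-sided p-value via normal approximation = 2*(1 - Phi(|z|)) = 0.762069.
Step 6: alpha = 0.1. fail to reject H0.

R = 8, z = 0.3028, p = 0.762069, fail to reject H0.


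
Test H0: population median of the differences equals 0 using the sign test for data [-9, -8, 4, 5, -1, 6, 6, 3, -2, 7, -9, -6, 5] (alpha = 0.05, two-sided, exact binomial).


Step 1: Discard zero differences. Original n = 13; n_eff = number of nonzero differences = 13.
Nonzero differences (with sign): -9, -8, +4, +5, -1, +6, +6, +3, -2, +7, -9, -6, +5
Step 2: Count signs: positive = 7, negative = 6.
Step 3: Under H0: P(positive) = 0.5, so the number of positives S ~ Bin(13, 0.5).
Step 4: Two-sided exact p-value = sum of Bin(13,0.5) probabilities at or below the observed probability = 1.000000.
Step 5: alpha = 0.05. fail to reject H0.

n_eff = 13, pos = 7, neg = 6, p = 1.000000, fail to reject H0.


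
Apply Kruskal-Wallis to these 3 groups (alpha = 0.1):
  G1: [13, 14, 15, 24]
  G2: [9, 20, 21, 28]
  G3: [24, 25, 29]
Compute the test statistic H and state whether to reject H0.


Step 1: Combine all N = 11 observations and assign midranks.
sorted (value, group, rank): (9,G2,1), (13,G1,2), (14,G1,3), (15,G1,4), (20,G2,5), (21,G2,6), (24,G1,7.5), (24,G3,7.5), (25,G3,9), (28,G2,10), (29,G3,11)
Step 2: Sum ranks within each group.
R_1 = 16.5 (n_1 = 4)
R_2 = 22 (n_2 = 4)
R_3 = 27.5 (n_3 = 3)
Step 3: H = 12/(N(N+1)) * sum(R_i^2/n_i) - 3(N+1)
     = 12/(11*12) * (16.5^2/4 + 22^2/4 + 27.5^2/3) - 3*12
     = 0.090909 * 441.146 - 36
     = 4.104167.
Step 4: Ties present; correction factor C = 1 - 6/(11^3 - 11) = 0.995455. Corrected H = 4.104167 / 0.995455 = 4.122907.
Step 5: Under H0, H ~ chi^2(2); p-value = 0.127269.
Step 6: alpha = 0.1. fail to reject H0.

H = 4.1229, df = 2, p = 0.127269, fail to reject H0.


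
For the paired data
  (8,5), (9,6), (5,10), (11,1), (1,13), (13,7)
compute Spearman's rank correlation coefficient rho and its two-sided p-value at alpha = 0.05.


Step 1: Rank x and y separately (midranks; no ties here).
rank(x): 8->3, 9->4, 5->2, 11->5, 1->1, 13->6
rank(y): 5->2, 6->3, 10->5, 1->1, 13->6, 7->4
Step 2: d_i = R_x(i) - R_y(i); compute d_i^2.
  (3-2)^2=1, (4-3)^2=1, (2-5)^2=9, (5-1)^2=16, (1-6)^2=25, (6-4)^2=4
sum(d^2) = 56.
Step 3: rho = 1 - 6*56 / (6*(6^2 - 1)) = 1 - 336/210 = -0.600000.
Step 4: Under H0, t = rho * sqrt((n-2)/(1-rho^2)) = -1.5000 ~ t(4).
Step 5: Two-sided p-value from the t-distribution with 4 df = 0.208000.
Step 6: alpha = 0.05. fail to reject H0.

rho = -0.6000, p = 0.208000, fail to reject H0 at alpha = 0.05.


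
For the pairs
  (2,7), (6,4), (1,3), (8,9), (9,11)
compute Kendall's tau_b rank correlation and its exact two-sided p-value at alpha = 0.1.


Step 1: Enumerate the 10 unordered pairs (i,j) with i<j and classify each by sign(x_j-x_i) * sign(y_j-y_i).
  (1,2):dx=+4,dy=-3->D; (1,3):dx=-1,dy=-4->C; (1,4):dx=+6,dy=+2->C; (1,5):dx=+7,dy=+4->C
  (2,3):dx=-5,dy=-1->C; (2,4):dx=+2,dy=+5->C; (2,5):dx=+3,dy=+7->C; (3,4):dx=+7,dy=+6->C
  (3,5):dx=+8,dy=+8->C; (4,5):dx=+1,dy=+2->C
Step 2: C = 9, D = 1, total pairs = 10.
Step 3: tau = (C - D)/(n(n-1)/2) = (9 - 1)/10 = 0.800000.
Step 4: Exact two-sided p-value (enumerate n! = 120 permutations of y under H0): p = 0.083333.
Step 5: alpha = 0.1. reject H0.

tau_b = 0.8000 (C=9, D=1), p = 0.083333, reject H0.


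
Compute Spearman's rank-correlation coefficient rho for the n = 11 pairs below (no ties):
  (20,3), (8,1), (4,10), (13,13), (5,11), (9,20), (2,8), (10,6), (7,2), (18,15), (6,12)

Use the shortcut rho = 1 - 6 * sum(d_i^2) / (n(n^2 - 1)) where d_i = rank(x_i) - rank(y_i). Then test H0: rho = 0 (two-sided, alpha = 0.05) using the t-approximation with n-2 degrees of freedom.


Step 1: Rank x and y separately (midranks; no ties here).
rank(x): 20->11, 8->6, 4->2, 13->9, 5->3, 9->7, 2->1, 10->8, 7->5, 18->10, 6->4
rank(y): 3->3, 1->1, 10->6, 13->9, 11->7, 20->11, 8->5, 6->4, 2->2, 15->10, 12->8
Step 2: d_i = R_x(i) - R_y(i); compute d_i^2.
  (11-3)^2=64, (6-1)^2=25, (2-6)^2=16, (9-9)^2=0, (3-7)^2=16, (7-11)^2=16, (1-5)^2=16, (8-4)^2=16, (5-2)^2=9, (10-10)^2=0, (4-8)^2=16
sum(d^2) = 194.
Step 3: rho = 1 - 6*194 / (11*(11^2 - 1)) = 1 - 1164/1320 = 0.118182.
Step 4: Under H0, t = rho * sqrt((n-2)/(1-rho^2)) = 0.3570 ~ t(9).
Step 5: Two-sided p-value from the t-distribution with 9 df = 0.729285.
Step 6: alpha = 0.05. fail to reject H0.

rho = 0.1182, p = 0.729285, fail to reject H0 at alpha = 0.05.


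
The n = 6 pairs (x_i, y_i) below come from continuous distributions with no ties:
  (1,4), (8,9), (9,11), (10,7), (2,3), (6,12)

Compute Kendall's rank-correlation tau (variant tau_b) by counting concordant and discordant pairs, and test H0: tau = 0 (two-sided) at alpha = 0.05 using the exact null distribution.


Step 1: Enumerate the 15 unordered pairs (i,j) with i<j and classify each by sign(x_j-x_i) * sign(y_j-y_i).
  (1,2):dx=+7,dy=+5->C; (1,3):dx=+8,dy=+7->C; (1,4):dx=+9,dy=+3->C; (1,5):dx=+1,dy=-1->D
  (1,6):dx=+5,dy=+8->C; (2,3):dx=+1,dy=+2->C; (2,4):dx=+2,dy=-2->D; (2,5):dx=-6,dy=-6->C
  (2,6):dx=-2,dy=+3->D; (3,4):dx=+1,dy=-4->D; (3,5):dx=-7,dy=-8->C; (3,6):dx=-3,dy=+1->D
  (4,5):dx=-8,dy=-4->C; (4,6):dx=-4,dy=+5->D; (5,6):dx=+4,dy=+9->C
Step 2: C = 9, D = 6, total pairs = 15.
Step 3: tau = (C - D)/(n(n-1)/2) = (9 - 6)/15 = 0.200000.
Step 4: Exact two-sided p-value (enumerate n! = 720 permutations of y under H0): p = 0.719444.
Step 5: alpha = 0.05. fail to reject H0.

tau_b = 0.2000 (C=9, D=6), p = 0.719444, fail to reject H0.


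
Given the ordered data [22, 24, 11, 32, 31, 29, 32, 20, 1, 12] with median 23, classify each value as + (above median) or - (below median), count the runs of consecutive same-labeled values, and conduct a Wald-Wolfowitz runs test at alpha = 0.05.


Step 1: Compute median = 23; label A = above, B = below.
Labels in order: BABAAAABBB  (n_A = 5, n_B = 5)
Step 2: Count runs R = 5.
Step 3: Under H0 (random ordering), E[R] = 2*n_A*n_B/(n_A+n_B) + 1 = 2*5*5/10 + 1 = 6.0000.
        Var[R] = 2*n_A*n_B*(2*n_A*n_B - n_A - n_B) / ((n_A+n_B)^2 * (n_A+n_B-1)) = 2000/900 = 2.2222.
        SD[R] = 1.4907.
Step 4: Continuity-corrected z = (R + 0.5 - E[R]) / SD[R] = (5 + 0.5 - 6.0000) / 1.4907 = -0.3354.
Step 5: Two-sided p-value via normal approximation = 2*(1 - Phi(|z|)) = 0.737316.
Step 6: alpha = 0.05. fail to reject H0.

R = 5, z = -0.3354, p = 0.737316, fail to reject H0.


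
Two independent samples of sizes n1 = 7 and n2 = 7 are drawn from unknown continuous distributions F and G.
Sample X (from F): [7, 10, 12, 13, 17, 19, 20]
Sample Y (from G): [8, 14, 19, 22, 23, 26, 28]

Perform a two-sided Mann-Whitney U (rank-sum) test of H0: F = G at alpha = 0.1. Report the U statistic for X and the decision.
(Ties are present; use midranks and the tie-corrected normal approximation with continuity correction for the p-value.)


Step 1: Combine and sort all 14 observations; assign midranks.
sorted (value, group): (7,X), (8,Y), (10,X), (12,X), (13,X), (14,Y), (17,X), (19,X), (19,Y), (20,X), (22,Y), (23,Y), (26,Y), (28,Y)
ranks: 7->1, 8->2, 10->3, 12->4, 13->5, 14->6, 17->7, 19->8.5, 19->8.5, 20->10, 22->11, 23->12, 26->13, 28->14
Step 2: Rank sum for X: R1 = 1 + 3 + 4 + 5 + 7 + 8.5 + 10 = 38.5.
Step 3: U_X = R1 - n1(n1+1)/2 = 38.5 - 7*8/2 = 38.5 - 28 = 10.5.
       U_Y = n1*n2 - U_X = 49 - 10.5 = 38.5.
Step 4: Ties are present, so use the tie-corrected normal approximation (with continuity correction) for the p-value.
Step 5: p-value = 0.084192; compare to alpha = 0.1. reject H0.

U_X = 10.5, p = 0.084192, reject H0 at alpha = 0.1.


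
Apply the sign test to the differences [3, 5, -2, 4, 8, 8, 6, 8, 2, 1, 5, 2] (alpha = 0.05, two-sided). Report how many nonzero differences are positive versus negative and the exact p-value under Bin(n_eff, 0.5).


Step 1: Discard zero differences. Original n = 12; n_eff = number of nonzero differences = 12.
Nonzero differences (with sign): +3, +5, -2, +4, +8, +8, +6, +8, +2, +1, +5, +2
Step 2: Count signs: positive = 11, negative = 1.
Step 3: Under H0: P(positive) = 0.5, so the number of positives S ~ Bin(12, 0.5).
Step 4: Two-sided exact p-value = sum of Bin(12,0.5) probabilities at or below the observed probability = 0.006348.
Step 5: alpha = 0.05. reject H0.

n_eff = 12, pos = 11, neg = 1, p = 0.006348, reject H0.


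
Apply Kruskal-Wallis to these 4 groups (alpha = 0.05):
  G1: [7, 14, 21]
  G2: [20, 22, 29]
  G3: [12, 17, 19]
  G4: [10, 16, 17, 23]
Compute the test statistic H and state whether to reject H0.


Step 1: Combine all N = 13 observations and assign midranks.
sorted (value, group, rank): (7,G1,1), (10,G4,2), (12,G3,3), (14,G1,4), (16,G4,5), (17,G3,6.5), (17,G4,6.5), (19,G3,8), (20,G2,9), (21,G1,10), (22,G2,11), (23,G4,12), (29,G2,13)
Step 2: Sum ranks within each group.
R_1 = 15 (n_1 = 3)
R_2 = 33 (n_2 = 3)
R_3 = 17.5 (n_3 = 3)
R_4 = 25.5 (n_4 = 4)
Step 3: H = 12/(N(N+1)) * sum(R_i^2/n_i) - 3(N+1)
     = 12/(13*14) * (15^2/3 + 33^2/3 + 17.5^2/3 + 25.5^2/4) - 3*14
     = 0.065934 * 702.646 - 42
     = 4.328297.
Step 4: Ties present; correction factor C = 1 - 6/(13^3 - 13) = 0.997253. Corrected H = 4.328297 / 0.997253 = 4.340220.
Step 5: Under H0, H ~ chi^2(3); p-value = 0.226993.
Step 6: alpha = 0.05. fail to reject H0.

H = 4.3402, df = 3, p = 0.226993, fail to reject H0.


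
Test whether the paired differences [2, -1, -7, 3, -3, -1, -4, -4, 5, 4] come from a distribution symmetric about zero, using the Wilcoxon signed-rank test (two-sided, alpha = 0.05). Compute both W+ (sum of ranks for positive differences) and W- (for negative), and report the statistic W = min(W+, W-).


Step 1: Drop any zero differences (none here) and take |d_i|.
|d| = [2, 1, 7, 3, 3, 1, 4, 4, 5, 4]
Step 2: Midrank |d_i| (ties get averaged ranks).
ranks: |2|->3, |1|->1.5, |7|->10, |3|->4.5, |3|->4.5, |1|->1.5, |4|->7, |4|->7, |5|->9, |4|->7
Step 3: Attach original signs; sum ranks with positive sign and with negative sign.
W+ = 3 + 4.5 + 9 + 7 = 23.5
W- = 1.5 + 10 + 4.5 + 1.5 + 7 + 7 = 31.5
(Check: W+ + W- = 55 should equal n(n+1)/2 = 55.)
Step 4: Test statistic W = min(W+, W-) = 23.5.
Step 5: Ties in |d|, so use the tie-corrected normal approximation.
        E[W] = n(n+1)/4 = 10*11/4 = 27.5.
        Tie groups: |d|=1 (t=2), |d|=3 (t=2), |d|=4 (t=3); sum(t^3 - t) = 36.
        Var[W] = n(n+1)(2n+1)/24 - sum(t^3-t)/48 = 2310/24 - 36/48 = 95.5.
        z = (W - E[W]) / sqrt(Var[W]) = (23.5 - 27.5) / 9.7724 = -0.4093.
        Two-sided p = 2*Phi(z) = 0.682308.
Step 6: alpha = 0.05. fail to reject H0.

W+ = 23.5, W- = 31.5, W = min = 23.5, p = 0.682308, fail to reject H0.


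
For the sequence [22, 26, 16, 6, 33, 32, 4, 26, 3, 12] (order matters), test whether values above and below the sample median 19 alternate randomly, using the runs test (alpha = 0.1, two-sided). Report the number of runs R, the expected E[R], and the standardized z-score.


Step 1: Compute median = 19; label A = above, B = below.
Labels in order: AABBAABABB  (n_A = 5, n_B = 5)
Step 2: Count runs R = 6.
Step 3: Under H0 (random ordering), E[R] = 2*n_A*n_B/(n_A+n_B) + 1 = 2*5*5/10 + 1 = 6.0000.
        Var[R] = 2*n_A*n_B*(2*n_A*n_B - n_A - n_B) / ((n_A+n_B)^2 * (n_A+n_B-1)) = 2000/900 = 2.2222.
        SD[R] = 1.4907.
Step 4: R = E[R], so z = 0 with no continuity correction.
Step 5: Two-sided p-value via normal approximation = 2*(1 - Phi(|z|)) = 1.000000.
Step 6: alpha = 0.1. fail to reject H0.

R = 6, z = 0.0000, p = 1.000000, fail to reject H0.


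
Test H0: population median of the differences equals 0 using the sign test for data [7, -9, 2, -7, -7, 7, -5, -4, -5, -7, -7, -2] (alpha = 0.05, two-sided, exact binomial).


Step 1: Discard zero differences. Original n = 12; n_eff = number of nonzero differences = 12.
Nonzero differences (with sign): +7, -9, +2, -7, -7, +7, -5, -4, -5, -7, -7, -2
Step 2: Count signs: positive = 3, negative = 9.
Step 3: Under H0: P(positive) = 0.5, so the number of positives S ~ Bin(12, 0.5).
Step 4: Two-sided exact p-value = sum of Bin(12,0.5) probabilities at or below the observed probability = 0.145996.
Step 5: alpha = 0.05. fail to reject H0.

n_eff = 12, pos = 3, neg = 9, p = 0.145996, fail to reject H0.


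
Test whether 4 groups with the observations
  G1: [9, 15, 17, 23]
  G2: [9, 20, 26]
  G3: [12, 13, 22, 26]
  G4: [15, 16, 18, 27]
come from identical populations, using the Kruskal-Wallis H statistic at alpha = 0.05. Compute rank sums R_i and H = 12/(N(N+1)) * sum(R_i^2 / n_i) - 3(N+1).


Step 1: Combine all N = 15 observations and assign midranks.
sorted (value, group, rank): (9,G1,1.5), (9,G2,1.5), (12,G3,3), (13,G3,4), (15,G1,5.5), (15,G4,5.5), (16,G4,7), (17,G1,8), (18,G4,9), (20,G2,10), (22,G3,11), (23,G1,12), (26,G2,13.5), (26,G3,13.5), (27,G4,15)
Step 2: Sum ranks within each group.
R_1 = 27 (n_1 = 4)
R_2 = 25 (n_2 = 3)
R_3 = 31.5 (n_3 = 4)
R_4 = 36.5 (n_4 = 4)
Step 3: H = 12/(N(N+1)) * sum(R_i^2/n_i) - 3(N+1)
     = 12/(15*16) * (27^2/4 + 25^2/3 + 31.5^2/4 + 36.5^2/4) - 3*16
     = 0.050000 * 971.708 - 48
     = 0.585417.
Step 4: Ties present; correction factor C = 1 - 18/(15^3 - 15) = 0.994643. Corrected H = 0.585417 / 0.994643 = 0.588570.
Step 5: Under H0, H ~ chi^2(3); p-value = 0.899044.
Step 6: alpha = 0.05. fail to reject H0.

H = 0.5886, df = 3, p = 0.899044, fail to reject H0.


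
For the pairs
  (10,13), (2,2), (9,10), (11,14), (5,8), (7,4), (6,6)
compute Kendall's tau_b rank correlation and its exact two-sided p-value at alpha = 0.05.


Step 1: Enumerate the 21 unordered pairs (i,j) with i<j and classify each by sign(x_j-x_i) * sign(y_j-y_i).
  (1,2):dx=-8,dy=-11->C; (1,3):dx=-1,dy=-3->C; (1,4):dx=+1,dy=+1->C; (1,5):dx=-5,dy=-5->C
  (1,6):dx=-3,dy=-9->C; (1,7):dx=-4,dy=-7->C; (2,3):dx=+7,dy=+8->C; (2,4):dx=+9,dy=+12->C
  (2,5):dx=+3,dy=+6->C; (2,6):dx=+5,dy=+2->C; (2,7):dx=+4,dy=+4->C; (3,4):dx=+2,dy=+4->C
  (3,5):dx=-4,dy=-2->C; (3,6):dx=-2,dy=-6->C; (3,7):dx=-3,dy=-4->C; (4,5):dx=-6,dy=-6->C
  (4,6):dx=-4,dy=-10->C; (4,7):dx=-5,dy=-8->C; (5,6):dx=+2,dy=-4->D; (5,7):dx=+1,dy=-2->D
  (6,7):dx=-1,dy=+2->D
Step 2: C = 18, D = 3, total pairs = 21.
Step 3: tau = (C - D)/(n(n-1)/2) = (18 - 3)/21 = 0.714286.
Step 4: Exact two-sided p-value (enumerate n! = 5040 permutations of y under H0): p = 0.030159.
Step 5: alpha = 0.05. reject H0.

tau_b = 0.7143 (C=18, D=3), p = 0.030159, reject H0.


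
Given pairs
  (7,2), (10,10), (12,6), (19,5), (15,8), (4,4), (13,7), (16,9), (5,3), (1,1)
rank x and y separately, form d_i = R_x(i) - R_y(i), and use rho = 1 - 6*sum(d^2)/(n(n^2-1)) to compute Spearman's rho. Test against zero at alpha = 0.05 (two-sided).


Step 1: Rank x and y separately (midranks; no ties here).
rank(x): 7->4, 10->5, 12->6, 19->10, 15->8, 4->2, 13->7, 16->9, 5->3, 1->1
rank(y): 2->2, 10->10, 6->6, 5->5, 8->8, 4->4, 7->7, 9->9, 3->3, 1->1
Step 2: d_i = R_x(i) - R_y(i); compute d_i^2.
  (4-2)^2=4, (5-10)^2=25, (6-6)^2=0, (10-5)^2=25, (8-8)^2=0, (2-4)^2=4, (7-7)^2=0, (9-9)^2=0, (3-3)^2=0, (1-1)^2=0
sum(d^2) = 58.
Step 3: rho = 1 - 6*58 / (10*(10^2 - 1)) = 1 - 348/990 = 0.648485.
Step 4: Under H0, t = rho * sqrt((n-2)/(1-rho^2)) = 2.4095 ~ t(8).
Step 5: Two-sided p-value from the t-distribution with 8 df = 0.042540.
Step 6: alpha = 0.05. reject H0.

rho = 0.6485, p = 0.042540, reject H0 at alpha = 0.05.
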